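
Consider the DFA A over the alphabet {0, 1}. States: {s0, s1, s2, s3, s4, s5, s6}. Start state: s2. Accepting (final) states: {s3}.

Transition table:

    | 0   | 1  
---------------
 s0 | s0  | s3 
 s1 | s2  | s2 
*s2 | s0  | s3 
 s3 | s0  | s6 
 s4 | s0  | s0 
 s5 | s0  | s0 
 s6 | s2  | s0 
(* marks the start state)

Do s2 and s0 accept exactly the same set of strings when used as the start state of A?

States {s1,s4,s5} cannot be reached from the start state, so discard them.
P0 = {s3} | {s0,s2,s6}.
On input 1, block {s0,s2,s6} splits into {s0,s2} and {s6}.
Stable partition: {s3} | {s0,s2} | {s6} — 3 equivalence classes.
s2 and s0 lie in the same block of the stable partition, so they are equivalent — no string distinguishes them.

Yes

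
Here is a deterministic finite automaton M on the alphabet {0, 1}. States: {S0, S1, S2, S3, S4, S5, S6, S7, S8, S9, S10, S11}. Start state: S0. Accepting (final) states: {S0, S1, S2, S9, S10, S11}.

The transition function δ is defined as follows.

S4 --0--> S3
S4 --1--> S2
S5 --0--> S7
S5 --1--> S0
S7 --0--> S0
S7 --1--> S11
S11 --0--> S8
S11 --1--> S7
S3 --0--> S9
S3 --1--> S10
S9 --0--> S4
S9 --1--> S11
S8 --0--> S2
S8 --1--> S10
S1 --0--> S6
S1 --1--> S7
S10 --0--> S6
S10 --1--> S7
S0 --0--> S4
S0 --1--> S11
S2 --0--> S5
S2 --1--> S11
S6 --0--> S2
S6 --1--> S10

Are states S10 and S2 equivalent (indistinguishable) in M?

No

States {S1} cannot be reached from the start state, so discard them.
Start with accepting vs non-accepting: {S0,S2,S9,S10,S11} | {S3,S4,S5,S6,S7,S8}.
Refine {S0,S2,S9,S10,S11} on symbol 1: members go to different blocks, giving {S0,S2,S9} and {S10,S11}.
On input 0, block {S3,S4,S5,S6,S7,S8} splits into {S3,S6,S7,S8} and {S4,S5}.
The partition is now stable with 4 blocks: {S0,S2,S9} | {S3,S6,S7,S8} | {S10,S11} | {S4,S5}.
S10 and S2 end up in different blocks, so they are distinguishable. For instance, the string '1' is accepted from only S2.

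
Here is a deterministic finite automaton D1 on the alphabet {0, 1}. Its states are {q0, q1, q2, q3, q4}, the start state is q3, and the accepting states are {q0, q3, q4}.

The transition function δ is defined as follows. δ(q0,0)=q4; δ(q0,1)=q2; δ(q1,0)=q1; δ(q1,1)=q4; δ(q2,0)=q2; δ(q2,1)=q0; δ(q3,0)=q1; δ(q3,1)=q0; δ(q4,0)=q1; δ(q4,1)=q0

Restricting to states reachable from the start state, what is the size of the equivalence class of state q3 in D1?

Every state is reachable, so we keep all 5.
Initial partition by acceptance: {q0,q3,q4} | {q1,q2}.
Refine {q0,q3,q4} on symbol 0: members go to different blocks, giving {q3,q4} and {q0}.
On input 1, block {q1,q2} splits into {q1} and {q2}.
No further refinement is possible. Final partition (4 blocks): {q3,q4} | {q1} | {q0} | {q2}.
The equivalence class containing q3 is {q3,q4}, of size 2.

2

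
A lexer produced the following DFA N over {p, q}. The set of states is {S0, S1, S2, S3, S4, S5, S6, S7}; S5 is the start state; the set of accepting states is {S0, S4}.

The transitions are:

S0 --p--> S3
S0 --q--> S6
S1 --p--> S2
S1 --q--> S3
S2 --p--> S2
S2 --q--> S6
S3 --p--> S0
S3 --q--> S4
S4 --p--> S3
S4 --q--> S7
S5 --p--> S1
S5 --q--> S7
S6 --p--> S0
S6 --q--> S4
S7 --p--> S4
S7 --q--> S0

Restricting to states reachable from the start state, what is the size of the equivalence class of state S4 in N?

All states are reachable from the start state.
Initial partition by acceptance: {S0,S4} | {S1,S2,S3,S5,S6,S7}.
Refine {S1,S2,S3,S5,S6,S7} on symbol p: members go to different blocks, giving {S1,S2,S5} and {S3,S6,S7}.
The partition is now stable with 3 blocks: {S0,S4} | {S1,S2,S5} | {S3,S6,S7}.
State S4 belongs to the block {S0,S4}, which has 2 states.

2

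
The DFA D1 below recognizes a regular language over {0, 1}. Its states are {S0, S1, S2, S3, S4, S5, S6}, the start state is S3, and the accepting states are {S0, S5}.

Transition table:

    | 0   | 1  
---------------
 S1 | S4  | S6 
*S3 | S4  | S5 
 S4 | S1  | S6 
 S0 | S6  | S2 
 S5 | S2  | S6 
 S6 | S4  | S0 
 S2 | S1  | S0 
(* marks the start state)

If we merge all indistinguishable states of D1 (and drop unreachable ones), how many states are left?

Start with accepting vs non-accepting: {S0,S5} | {S1,S2,S3,S4,S6}.
Refine {S1,S2,S3,S4,S6} on symbol 1: members go to different blocks, giving {S2,S3,S6} and {S1,S4}.
Stable partition: {S0,S5} | {S2,S3,S6} | {S1,S4} — 3 equivalence classes.

3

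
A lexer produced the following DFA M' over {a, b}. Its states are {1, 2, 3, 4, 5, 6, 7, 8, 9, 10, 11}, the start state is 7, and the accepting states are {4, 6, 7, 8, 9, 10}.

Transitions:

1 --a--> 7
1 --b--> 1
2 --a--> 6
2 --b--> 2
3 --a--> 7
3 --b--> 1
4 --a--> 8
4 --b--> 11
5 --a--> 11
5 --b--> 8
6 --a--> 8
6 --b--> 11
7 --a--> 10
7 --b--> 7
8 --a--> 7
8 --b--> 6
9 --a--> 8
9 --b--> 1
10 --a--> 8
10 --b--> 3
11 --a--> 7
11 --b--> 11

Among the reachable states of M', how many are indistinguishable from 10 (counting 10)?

2

First remove the unreachable states {2,4,5,9}; 7 states remain.
P0 = {6,7,8,10} | {1,3,11}.
On input b, block {6,7,8,10} splits into {6,10} and {7,8}.
Refine {7,8} on symbol a: members go to different blocks, giving {7} and {8}.
Stable partition: {6,10} | {1,3,11} | {7} | {8} — 4 equivalence classes.
State 10 belongs to the block {6,10}, which has 2 states.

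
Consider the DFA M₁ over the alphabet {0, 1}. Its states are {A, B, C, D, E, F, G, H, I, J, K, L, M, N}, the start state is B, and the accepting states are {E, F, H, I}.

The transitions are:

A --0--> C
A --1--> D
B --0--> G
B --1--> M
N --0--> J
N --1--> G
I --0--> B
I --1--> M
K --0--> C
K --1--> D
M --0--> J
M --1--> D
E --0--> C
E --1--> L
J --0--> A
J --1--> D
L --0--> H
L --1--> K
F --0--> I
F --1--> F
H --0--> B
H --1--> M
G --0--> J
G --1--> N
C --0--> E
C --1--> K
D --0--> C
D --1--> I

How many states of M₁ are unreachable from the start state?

1

BFS from B reaches {A, B, C, D, E, G, H, I, J, K, L, M, N}; the 1 state(s) F are never visited.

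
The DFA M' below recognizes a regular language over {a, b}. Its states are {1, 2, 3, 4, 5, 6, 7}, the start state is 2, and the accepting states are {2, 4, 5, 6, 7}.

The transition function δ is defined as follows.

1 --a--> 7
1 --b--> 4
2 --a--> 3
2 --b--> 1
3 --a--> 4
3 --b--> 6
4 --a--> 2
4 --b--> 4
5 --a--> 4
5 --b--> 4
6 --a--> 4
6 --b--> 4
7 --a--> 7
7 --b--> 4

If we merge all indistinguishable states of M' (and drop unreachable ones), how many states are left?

6

States {5} cannot be reached from the start state, so discard them.
Start with accepting vs non-accepting: {2,4,6,7} | {1,3}.
On input a, block {2,4,6,7} splits into {4,6,7} and {2}.
On input a, block {4,6,7} splits into {6,7} and {4}.
On input a, block {6,7} splits into {6} and {7}.
On input a, block {1,3} splits into {1} and {3}.
No further refinement is possible. Final partition (6 blocks): {6} | {1} | {2} | {4} | {7} | {3}.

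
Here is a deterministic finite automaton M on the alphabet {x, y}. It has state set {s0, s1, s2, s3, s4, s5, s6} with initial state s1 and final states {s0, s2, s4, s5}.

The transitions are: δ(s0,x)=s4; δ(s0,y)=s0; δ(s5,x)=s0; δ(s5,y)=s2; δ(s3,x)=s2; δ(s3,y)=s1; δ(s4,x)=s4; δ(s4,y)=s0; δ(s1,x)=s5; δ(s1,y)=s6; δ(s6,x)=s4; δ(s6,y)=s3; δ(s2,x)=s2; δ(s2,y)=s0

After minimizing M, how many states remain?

All states are reachable from the start state.
Start with accepting vs non-accepting: {s0,s2,s4,s5} | {s1,s3,s6}.
The partition is now stable with 2 blocks: {s0,s2,s4,s5} | {s1,s3,s6}.

2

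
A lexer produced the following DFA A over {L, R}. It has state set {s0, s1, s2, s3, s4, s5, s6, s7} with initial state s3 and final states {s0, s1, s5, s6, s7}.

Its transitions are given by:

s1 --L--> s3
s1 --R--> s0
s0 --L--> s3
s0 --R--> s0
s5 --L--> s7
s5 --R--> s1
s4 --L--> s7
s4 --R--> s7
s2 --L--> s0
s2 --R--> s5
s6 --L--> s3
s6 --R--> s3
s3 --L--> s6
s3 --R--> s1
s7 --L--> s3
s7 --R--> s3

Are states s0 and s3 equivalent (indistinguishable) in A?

Reachable states from the start: {s0,s1,s3,s6}. Unreachable: {s2,s4,s5,s7} — drop them.
P0 = {s0,s1,s6} | {s3}.
On input R, block {s0,s1,s6} splits into {s0,s1} and {s6}.
Stable partition: {s0,s1} | {s3} | {s6} — 3 equivalence classes.
s0 and s3 end up in different blocks, so they are distinguishable. For instance, the string 'ε' is accepted from only s0.

No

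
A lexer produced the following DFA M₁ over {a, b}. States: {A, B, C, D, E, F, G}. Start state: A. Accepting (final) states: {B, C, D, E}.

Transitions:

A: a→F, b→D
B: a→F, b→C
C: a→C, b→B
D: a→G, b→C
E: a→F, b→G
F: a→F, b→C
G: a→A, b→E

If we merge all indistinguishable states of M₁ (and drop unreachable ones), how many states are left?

Every state is reachable, so we keep all 7.
Initial partition by acceptance: {B,C,D,E} | {A,F,G}.
Split {B,C,D,E} by δ(·,a) → {B,D,E} and {C}.
Refine {B,D,E} on symbol b: members go to different blocks, giving {B,D} and {E}.
Split {A,F,G} by δ(·,b) → {A} and {F} and {G}.
Split {B,D} by δ(·,a) → {B} and {D}.
The partition is now stable with 7 blocks: {B} | {A} | {C} | {E} | {F} | {G} | {D}.

7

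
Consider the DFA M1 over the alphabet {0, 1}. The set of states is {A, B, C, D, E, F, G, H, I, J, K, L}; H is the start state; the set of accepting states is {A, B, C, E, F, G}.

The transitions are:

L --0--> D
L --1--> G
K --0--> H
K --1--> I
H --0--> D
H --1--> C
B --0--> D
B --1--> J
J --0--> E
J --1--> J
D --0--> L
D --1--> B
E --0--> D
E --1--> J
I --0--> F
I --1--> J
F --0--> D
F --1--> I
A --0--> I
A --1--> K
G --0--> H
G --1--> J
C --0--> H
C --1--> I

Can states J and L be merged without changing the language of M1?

No

First remove the unreachable states {A,K}; 10 states remain.
Start with accepting vs non-accepting: {B,C,E,F,G} | {D,H,I,J,L}.
Split {D,H,I,J,L} by δ(·,0) → {D,H,L} and {I,J}.
Stable partition: {B,C,E,F,G} | {D,H,L} | {I,J} — 3 equivalence classes.
J and L end up in different blocks, so they are distinguishable. For instance, the string '0' is accepted from only J.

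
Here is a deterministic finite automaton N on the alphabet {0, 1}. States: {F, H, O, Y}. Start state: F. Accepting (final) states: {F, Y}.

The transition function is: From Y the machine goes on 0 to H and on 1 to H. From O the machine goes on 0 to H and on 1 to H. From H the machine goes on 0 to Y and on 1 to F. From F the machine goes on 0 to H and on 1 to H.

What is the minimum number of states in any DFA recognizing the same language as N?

2

Reachable states from the start: {F,H,Y}. Unreachable: {O} — drop them.
P0 = {F,Y} | {H}.
Stable partition: {F,Y} | {H} — 2 equivalence classes.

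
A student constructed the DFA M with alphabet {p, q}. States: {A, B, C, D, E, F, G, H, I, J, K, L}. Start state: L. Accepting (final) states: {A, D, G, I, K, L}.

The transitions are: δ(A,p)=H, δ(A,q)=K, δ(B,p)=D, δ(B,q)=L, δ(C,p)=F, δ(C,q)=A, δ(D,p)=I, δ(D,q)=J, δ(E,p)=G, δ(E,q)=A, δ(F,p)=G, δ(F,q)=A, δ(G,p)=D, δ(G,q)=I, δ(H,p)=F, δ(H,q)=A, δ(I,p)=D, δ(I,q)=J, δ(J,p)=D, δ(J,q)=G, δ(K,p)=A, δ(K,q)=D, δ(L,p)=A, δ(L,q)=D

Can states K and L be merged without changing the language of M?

States {B,C,E} cannot be reached from the start state, so discard them.
P0 = {A,D,G,I,K,L} | {F,H,J}.
Split {A,D,G,I,K,L} by δ(·,p) → {D,G,I,K,L} and {A}.
Refine {D,G,I,K,L} on symbol p: members go to different blocks, giving {D,G,I} and {K,L}.
Refine {D,G,I} on symbol q: members go to different blocks, giving {D,I} and {G}.
Split {F,H,J} by δ(·,p) → {F} and {H} and {J}.
Stable partition: {D,I} | {F} | {A} | {K,L} | {G} | {H} | {J} — 7 equivalence classes.
K and L lie in the same block of the stable partition, so they are equivalent — no string distinguishes them.

Yes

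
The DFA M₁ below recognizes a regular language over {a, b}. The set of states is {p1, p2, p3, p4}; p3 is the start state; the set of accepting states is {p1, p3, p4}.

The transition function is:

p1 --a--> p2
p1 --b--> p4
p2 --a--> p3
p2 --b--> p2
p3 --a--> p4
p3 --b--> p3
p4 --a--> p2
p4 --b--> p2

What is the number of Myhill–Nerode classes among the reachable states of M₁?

3

States {p1} cannot be reached from the start state, so discard them.
Initial partition by acceptance: {p3,p4} | {p2}.
Split {p3,p4} by δ(·,a) → {p3} and {p4}.
The partition is now stable with 3 blocks: {p3} | {p2} | {p4}.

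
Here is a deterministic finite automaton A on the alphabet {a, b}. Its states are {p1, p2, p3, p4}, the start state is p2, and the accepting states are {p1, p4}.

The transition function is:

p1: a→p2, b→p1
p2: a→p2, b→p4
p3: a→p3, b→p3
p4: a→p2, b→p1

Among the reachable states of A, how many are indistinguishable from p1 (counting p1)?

First remove the unreachable states {p3}; 3 states remain.
P0 = {p1,p4} | {p2}.
The partition is now stable with 2 blocks: {p1,p4} | {p2}.
State p1 belongs to the block {p1,p4}, which has 2 states.

2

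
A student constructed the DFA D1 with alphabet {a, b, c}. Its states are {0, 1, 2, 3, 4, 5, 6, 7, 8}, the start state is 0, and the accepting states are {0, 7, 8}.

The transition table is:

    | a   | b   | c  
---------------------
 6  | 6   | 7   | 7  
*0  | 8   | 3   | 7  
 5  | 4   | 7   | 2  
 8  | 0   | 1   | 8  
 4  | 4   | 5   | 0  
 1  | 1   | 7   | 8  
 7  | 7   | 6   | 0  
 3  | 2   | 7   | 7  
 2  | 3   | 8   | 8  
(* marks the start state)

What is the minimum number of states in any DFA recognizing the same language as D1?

First remove the unreachable states {4,5}; 7 states remain.
Initial partition by acceptance: {0,7,8} | {1,2,3,6}.
The partition is now stable with 2 blocks: {0,7,8} | {1,2,3,6}.

2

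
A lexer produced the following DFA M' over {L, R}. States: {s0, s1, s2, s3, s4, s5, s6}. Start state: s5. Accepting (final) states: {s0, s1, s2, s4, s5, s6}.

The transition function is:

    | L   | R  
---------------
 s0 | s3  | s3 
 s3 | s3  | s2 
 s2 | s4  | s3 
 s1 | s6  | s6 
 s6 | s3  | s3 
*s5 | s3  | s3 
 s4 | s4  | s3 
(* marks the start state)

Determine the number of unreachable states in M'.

3

BFS from s5 reaches {s2, s3, s4, s5}; the 3 state(s) s0, s1, s6 are never visited.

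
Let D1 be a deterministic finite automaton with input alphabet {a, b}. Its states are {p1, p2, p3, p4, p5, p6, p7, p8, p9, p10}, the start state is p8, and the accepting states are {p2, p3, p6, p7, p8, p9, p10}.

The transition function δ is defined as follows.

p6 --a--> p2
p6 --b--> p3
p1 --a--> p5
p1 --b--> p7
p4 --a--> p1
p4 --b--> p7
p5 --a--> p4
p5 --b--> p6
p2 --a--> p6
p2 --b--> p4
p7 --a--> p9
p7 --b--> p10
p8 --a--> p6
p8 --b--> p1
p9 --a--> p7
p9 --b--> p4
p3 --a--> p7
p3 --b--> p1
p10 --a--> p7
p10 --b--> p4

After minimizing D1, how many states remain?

3

Start with accepting vs non-accepting: {p2,p3,p6,p7,p8,p9,p10} | {p1,p4,p5}.
Split {p2,p3,p6,p7,p8,p9,p10} by δ(·,b) → {p2,p3,p8,p9,p10} and {p6,p7}.
No further refinement is possible. Final partition (3 blocks): {p2,p3,p8,p9,p10} | {p1,p4,p5} | {p6,p7}.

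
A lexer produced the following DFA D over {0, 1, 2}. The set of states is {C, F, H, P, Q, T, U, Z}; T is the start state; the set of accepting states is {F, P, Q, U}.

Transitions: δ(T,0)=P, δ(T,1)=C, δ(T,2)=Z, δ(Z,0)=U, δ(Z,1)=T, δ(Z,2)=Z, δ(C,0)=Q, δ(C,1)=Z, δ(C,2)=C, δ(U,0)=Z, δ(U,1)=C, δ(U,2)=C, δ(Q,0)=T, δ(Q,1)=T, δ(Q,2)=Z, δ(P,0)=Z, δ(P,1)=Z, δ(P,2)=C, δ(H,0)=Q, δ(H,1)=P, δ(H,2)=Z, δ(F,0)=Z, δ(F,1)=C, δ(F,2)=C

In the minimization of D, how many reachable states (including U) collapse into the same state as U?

Reachable states from the start: {C,P,Q,T,U,Z}. Unreachable: {F,H} — drop them.
P0 = {P,Q,U} | {C,T,Z}.
Stable partition: {P,Q,U} | {C,T,Z} — 2 equivalence classes.
The equivalence class containing U is {P,Q,U}, of size 3.

3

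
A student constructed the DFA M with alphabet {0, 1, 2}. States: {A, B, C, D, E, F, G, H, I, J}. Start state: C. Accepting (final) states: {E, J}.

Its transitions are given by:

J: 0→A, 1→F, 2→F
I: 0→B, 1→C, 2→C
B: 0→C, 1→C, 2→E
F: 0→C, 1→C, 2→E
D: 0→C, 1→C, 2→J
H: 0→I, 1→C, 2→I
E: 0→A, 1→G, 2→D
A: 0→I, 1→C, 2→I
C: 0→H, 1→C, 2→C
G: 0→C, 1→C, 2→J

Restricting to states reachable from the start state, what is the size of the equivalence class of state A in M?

2

Every state is reachable, so we keep all 10.
Initial partition by acceptance: {E,J} | {A,B,C,D,F,G,H,I}.
On input 2, block {A,B,C,D,F,G,H,I} splits into {A,C,H,I} and {B,D,F,G}.
On input 0, block {A,C,H,I} splits into {A,C,H} and {I}.
Split {A,C,H} by δ(·,0) → {A,H} and {C}.
No further refinement is possible. Final partition (5 blocks): {E,J} | {A,H} | {B,D,F,G} | {I} | {C}.
The equivalence class containing A is {A,H}, of size 2.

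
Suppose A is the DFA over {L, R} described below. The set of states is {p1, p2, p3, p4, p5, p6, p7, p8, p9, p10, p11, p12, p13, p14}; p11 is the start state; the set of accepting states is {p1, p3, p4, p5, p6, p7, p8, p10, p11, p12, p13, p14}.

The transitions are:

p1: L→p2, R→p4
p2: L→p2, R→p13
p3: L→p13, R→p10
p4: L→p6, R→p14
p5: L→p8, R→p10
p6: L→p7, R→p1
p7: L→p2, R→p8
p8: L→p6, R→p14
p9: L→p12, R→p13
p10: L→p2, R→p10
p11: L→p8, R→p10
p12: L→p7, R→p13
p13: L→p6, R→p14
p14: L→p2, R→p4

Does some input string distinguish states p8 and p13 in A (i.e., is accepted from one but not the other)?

No

First remove the unreachable states {p3,p5,p9,p12}; 10 states remain.
Initial partition by acceptance: {p1,p4,p6,p7,p8,p10,p11,p13,p14} | {p2}.
Refine {p1,p4,p6,p7,p8,p10,p11,p13,p14} on symbol L: members go to different blocks, giving {p4,p6,p8,p11,p13} and {p1,p7,p10,p14}.
Refine {p4,p6,p8,p11,p13} on symbol L: members go to different blocks, giving {p4,p8,p11,p13} and {p6}.
Refine {p4,p8,p11,p13} on symbol L: members go to different blocks, giving {p4,p8,p13} and {p11}.
On input R, block {p1,p7,p10,p14} splits into {p1,p7,p14} and {p10}.
No further refinement is possible. Final partition (6 blocks): {p4,p8,p13} | {p2} | {p1,p7,p14} | {p6} | {p11} | {p10}.
p8 and p13 lie in the same block of the stable partition, so they are equivalent — no string distinguishes them.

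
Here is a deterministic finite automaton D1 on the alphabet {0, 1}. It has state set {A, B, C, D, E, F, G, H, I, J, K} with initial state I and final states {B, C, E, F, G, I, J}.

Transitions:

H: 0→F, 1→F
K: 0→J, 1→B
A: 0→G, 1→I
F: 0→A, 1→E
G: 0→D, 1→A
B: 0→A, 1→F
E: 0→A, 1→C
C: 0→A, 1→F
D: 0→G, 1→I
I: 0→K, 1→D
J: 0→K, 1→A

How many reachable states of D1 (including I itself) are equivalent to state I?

First remove the unreachable states {H}; 10 states remain.
Initial partition by acceptance: {B,C,E,F,G,I,J} | {A,D,K}.
Split {B,C,E,F,G,I,J} by δ(·,1) → {B,C,E,F} and {G,I,J}.
Split {A,D,K} by δ(·,1) → {A,D} and {K}.
Refine {G,I,J} on symbol 0: members go to different blocks, giving {I,J} and {G}.
No further refinement is possible. Final partition (5 blocks): {B,C,E,F} | {A,D} | {I,J} | {K} | {G}.
The equivalence class containing I is {I,J}, of size 2.

2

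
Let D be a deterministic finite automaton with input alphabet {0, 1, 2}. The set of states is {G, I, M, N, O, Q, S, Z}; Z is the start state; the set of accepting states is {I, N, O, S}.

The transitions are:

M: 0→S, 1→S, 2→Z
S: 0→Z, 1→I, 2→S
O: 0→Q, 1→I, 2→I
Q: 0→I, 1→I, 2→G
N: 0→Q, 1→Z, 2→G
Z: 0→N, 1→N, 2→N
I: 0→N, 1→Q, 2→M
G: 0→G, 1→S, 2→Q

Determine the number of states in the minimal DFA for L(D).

States {O} cannot be reached from the start state, so discard them.
Start with accepting vs non-accepting: {I,N,S} | {G,M,Q,Z}.
On input 0, block {I,N,S} splits into {N,S} and {I}.
On input 1, block {N,S} splits into {S} and {N}.
Split {G,M,Q,Z} by δ(·,0) → {M} and {G} and {Q} and {Z}.
The partition is now stable with 7 blocks: {S} | {M} | {I} | {N} | {G} | {Q} | {Z}.

7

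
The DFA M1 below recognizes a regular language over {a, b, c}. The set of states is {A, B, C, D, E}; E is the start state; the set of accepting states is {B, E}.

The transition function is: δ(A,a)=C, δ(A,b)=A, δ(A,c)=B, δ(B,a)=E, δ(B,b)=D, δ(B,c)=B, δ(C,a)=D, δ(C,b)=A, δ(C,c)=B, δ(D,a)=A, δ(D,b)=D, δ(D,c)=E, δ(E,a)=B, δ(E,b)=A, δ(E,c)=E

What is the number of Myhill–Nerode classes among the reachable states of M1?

P0 = {B,E} | {A,C,D}.
Stable partition: {B,E} | {A,C,D} — 2 equivalence classes.

2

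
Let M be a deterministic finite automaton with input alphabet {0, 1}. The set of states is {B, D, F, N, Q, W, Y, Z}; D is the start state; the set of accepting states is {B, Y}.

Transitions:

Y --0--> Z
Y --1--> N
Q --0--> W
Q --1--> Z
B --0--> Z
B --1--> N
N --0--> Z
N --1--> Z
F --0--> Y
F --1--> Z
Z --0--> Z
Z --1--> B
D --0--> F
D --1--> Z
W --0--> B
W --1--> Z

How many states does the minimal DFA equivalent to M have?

5

States {Q,W} cannot be reached from the start state, so discard them.
Start with accepting vs non-accepting: {B,Y} | {D,F,N,Z}.
Split {D,F,N,Z} by δ(·,0) → {D,N,Z} and {F}.
Refine {D,N,Z} on symbol 0: members go to different blocks, giving {N,Z} and {D}.
Refine {N,Z} on symbol 1: members go to different blocks, giving {Z} and {N}.
No further refinement is possible. Final partition (5 blocks): {B,Y} | {Z} | {F} | {D} | {N}.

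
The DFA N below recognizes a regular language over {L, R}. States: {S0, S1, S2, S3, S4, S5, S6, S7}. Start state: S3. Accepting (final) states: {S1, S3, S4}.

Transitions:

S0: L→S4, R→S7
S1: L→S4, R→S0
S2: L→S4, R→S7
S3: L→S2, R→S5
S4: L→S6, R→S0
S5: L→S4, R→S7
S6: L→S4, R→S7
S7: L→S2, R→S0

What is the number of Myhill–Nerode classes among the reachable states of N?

Reachable states from the start: {S0,S2,S3,S4,S5,S6,S7}. Unreachable: {S1} — drop them.
P0 = {S3,S4} | {S0,S2,S5,S6,S7}.
Refine {S0,S2,S5,S6,S7} on symbol L: members go to different blocks, giving {S0,S2,S5,S6} and {S7}.
No further refinement is possible. Final partition (3 blocks): {S3,S4} | {S0,S2,S5,S6} | {S7}.

3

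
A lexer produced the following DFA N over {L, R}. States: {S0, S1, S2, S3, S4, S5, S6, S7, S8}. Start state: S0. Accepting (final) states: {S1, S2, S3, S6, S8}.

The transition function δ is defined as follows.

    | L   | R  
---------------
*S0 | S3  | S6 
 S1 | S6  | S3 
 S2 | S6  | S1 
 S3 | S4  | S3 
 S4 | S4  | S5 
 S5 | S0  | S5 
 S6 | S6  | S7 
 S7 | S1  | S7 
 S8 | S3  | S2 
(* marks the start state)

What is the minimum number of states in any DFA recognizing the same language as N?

7

Reachable states from the start: {S0,S1,S3,S4,S5,S6,S7}. Unreachable: {S2,S8} — drop them.
Initial partition by acceptance: {S1,S3,S6} | {S0,S4,S5,S7}.
Refine {S1,S3,S6} on symbol L: members go to different blocks, giving {S1,S6} and {S3}.
On input R, block {S1,S6} splits into {S1} and {S6}.
Refine {S0,S4,S5,S7} on symbol L: members go to different blocks, giving {S4,S5} and {S0} and {S7}.
On input L, block {S4,S5} splits into {S4} and {S5}.
The partition is now stable with 7 blocks: {S1} | {S4} | {S3} | {S6} | {S0} | {S7} | {S5}.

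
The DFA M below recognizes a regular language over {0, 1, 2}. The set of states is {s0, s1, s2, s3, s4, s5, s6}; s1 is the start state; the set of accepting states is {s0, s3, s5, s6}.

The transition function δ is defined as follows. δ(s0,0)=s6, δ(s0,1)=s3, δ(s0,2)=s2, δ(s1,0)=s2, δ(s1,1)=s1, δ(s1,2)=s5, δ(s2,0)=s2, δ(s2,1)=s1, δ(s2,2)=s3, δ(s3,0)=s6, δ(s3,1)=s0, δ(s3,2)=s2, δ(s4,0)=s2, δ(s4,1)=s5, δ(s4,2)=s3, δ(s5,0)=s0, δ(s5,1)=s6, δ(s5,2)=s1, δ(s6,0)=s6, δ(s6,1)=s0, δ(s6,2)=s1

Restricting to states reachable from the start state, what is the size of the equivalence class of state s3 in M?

First remove the unreachable states {s4}; 6 states remain.
Initial partition by acceptance: {s0,s3,s5,s6} | {s1,s2}.
No further refinement is possible. Final partition (2 blocks): {s0,s3,s5,s6} | {s1,s2}.
State s3 belongs to the block {s0,s3,s5,s6}, which has 4 states.

4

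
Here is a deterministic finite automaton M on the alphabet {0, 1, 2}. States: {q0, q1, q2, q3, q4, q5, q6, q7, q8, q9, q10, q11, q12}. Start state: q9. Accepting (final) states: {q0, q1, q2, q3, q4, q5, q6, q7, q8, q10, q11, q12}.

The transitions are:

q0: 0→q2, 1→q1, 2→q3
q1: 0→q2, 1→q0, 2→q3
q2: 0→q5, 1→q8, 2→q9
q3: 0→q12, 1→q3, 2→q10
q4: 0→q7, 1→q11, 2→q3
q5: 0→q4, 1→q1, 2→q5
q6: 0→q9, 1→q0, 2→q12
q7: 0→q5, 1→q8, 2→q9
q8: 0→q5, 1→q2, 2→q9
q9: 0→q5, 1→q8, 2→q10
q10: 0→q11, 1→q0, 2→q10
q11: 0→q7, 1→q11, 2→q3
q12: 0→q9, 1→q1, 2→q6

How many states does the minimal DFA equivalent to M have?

6

P0 = {q0,q1,q2,q3,q4,q5,q6,q7,q8,q10,q11,q12} | {q9}.
Refine {q0,q1,q2,q3,q4,q5,q6,q7,q8,q10,q11,q12} on symbol 0: members go to different blocks, giving {q0,q1,q2,q3,q4,q5,q7,q8,q10,q11} and {q6,q12}.
On input 0, block {q0,q1,q2,q3,q4,q5,q7,q8,q10,q11} splits into {q0,q1,q2,q4,q5,q7,q8,q10,q11} and {q3}.
Refine {q0,q1,q2,q4,q5,q7,q8,q10,q11} on symbol 2: members go to different blocks, giving {q0,q1,q4,q11} and {q2,q7,q8} and {q5,q10}.
Stable partition: {q0,q1,q4,q11} | {q9} | {q6,q12} | {q3} | {q2,q7,q8} | {q5,q10} — 6 equivalence classes.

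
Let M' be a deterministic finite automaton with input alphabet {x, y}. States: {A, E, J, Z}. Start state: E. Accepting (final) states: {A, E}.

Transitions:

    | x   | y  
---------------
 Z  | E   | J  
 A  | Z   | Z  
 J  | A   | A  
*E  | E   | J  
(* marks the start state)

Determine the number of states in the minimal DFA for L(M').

Initial partition by acceptance: {A,E} | {J,Z}.
Split {A,E} by δ(·,x) → {E} and {A}.
On input x, block {J,Z} splits into {J} and {Z}.
No further refinement is possible. Final partition (4 blocks): {E} | {J} | {A} | {Z}.

4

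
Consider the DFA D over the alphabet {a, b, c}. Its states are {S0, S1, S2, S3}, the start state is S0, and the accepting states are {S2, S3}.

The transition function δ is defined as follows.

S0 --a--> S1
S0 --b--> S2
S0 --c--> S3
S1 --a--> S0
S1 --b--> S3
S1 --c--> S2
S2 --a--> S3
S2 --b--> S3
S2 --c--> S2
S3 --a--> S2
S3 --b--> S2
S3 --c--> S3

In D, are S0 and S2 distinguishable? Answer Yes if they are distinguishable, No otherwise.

Yes

Every state is reachable, so we keep all 4.
P0 = {S2,S3} | {S0,S1}.
Stable partition: {S2,S3} | {S0,S1} — 2 equivalence classes.
S0 and S2 end up in different blocks, so they are distinguishable. For instance, the string 'ε' is accepted from only S2.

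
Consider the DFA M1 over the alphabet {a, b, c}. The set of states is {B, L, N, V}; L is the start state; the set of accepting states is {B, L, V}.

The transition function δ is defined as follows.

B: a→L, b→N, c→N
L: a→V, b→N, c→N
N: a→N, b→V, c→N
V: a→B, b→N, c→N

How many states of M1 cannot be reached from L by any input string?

0

Exploring from L, all states are eventually visited, so none are unreachable.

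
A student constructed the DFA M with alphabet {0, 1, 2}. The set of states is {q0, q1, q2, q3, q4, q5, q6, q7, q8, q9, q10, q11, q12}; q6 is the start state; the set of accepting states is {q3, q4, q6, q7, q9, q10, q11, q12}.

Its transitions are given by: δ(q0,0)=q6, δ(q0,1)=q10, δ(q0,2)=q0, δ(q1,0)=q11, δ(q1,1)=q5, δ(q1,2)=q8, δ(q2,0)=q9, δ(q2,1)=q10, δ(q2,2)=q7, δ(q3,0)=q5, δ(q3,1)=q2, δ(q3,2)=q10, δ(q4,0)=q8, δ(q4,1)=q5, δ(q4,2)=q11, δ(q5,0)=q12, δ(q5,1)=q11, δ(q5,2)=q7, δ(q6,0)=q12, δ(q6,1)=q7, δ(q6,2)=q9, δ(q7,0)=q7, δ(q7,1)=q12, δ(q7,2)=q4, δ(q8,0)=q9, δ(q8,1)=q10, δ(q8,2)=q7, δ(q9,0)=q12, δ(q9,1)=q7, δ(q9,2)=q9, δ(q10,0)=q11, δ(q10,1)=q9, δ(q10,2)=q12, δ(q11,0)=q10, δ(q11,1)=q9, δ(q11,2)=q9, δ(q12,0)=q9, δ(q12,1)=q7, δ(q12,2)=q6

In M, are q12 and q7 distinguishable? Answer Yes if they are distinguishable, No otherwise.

Yes

First remove the unreachable states {q0,q1,q2,q3}; 9 states remain.
P0 = {q4,q6,q7,q9,q10,q11,q12} | {q5,q8}.
On input 0, block {q4,q6,q7,q9,q10,q11,q12} splits into {q6,q7,q9,q10,q11,q12} and {q4}.
Split {q6,q7,q9,q10,q11,q12} by δ(·,2) → {q6,q9,q10,q11,q12} and {q7}.
Refine {q6,q9,q10,q11,q12} on symbol 1: members go to different blocks, giving {q6,q9,q12} and {q10,q11}.
Stable partition: {q6,q9,q12} | {q5,q8} | {q4} | {q7} | {q10,q11} — 5 equivalence classes.
q12 and q7 end up in different blocks, so they are distinguishable. For instance, the string '20' is accepted from only q12.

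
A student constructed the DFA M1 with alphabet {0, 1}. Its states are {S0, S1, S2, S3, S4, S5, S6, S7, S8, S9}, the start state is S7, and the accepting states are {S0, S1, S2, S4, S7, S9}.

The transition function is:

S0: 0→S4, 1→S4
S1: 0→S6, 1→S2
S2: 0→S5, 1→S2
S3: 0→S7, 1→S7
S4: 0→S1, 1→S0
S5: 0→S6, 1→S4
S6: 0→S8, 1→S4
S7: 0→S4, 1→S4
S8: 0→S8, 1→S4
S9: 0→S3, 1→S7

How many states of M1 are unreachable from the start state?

Starting at S7 and following transitions, the reachable set is {S0, S1, S2, S4, S5, S6, S7, S8}. That leaves S3, S9 unreachable — 2 in total.

2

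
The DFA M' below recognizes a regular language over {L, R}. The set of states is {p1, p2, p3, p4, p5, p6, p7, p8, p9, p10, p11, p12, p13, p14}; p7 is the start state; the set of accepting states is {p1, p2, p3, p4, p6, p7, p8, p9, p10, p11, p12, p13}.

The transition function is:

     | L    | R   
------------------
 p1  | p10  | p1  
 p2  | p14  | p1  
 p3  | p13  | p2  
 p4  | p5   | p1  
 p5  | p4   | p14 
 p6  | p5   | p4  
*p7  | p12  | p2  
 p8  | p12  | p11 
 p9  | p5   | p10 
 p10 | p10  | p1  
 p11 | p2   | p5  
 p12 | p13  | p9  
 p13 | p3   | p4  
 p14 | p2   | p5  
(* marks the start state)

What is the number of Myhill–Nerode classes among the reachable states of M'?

4

States {p6,p8,p11} cannot be reached from the start state, so discard them.
P0 = {p1,p2,p3,p4,p7,p9,p10,p12,p13} | {p5,p14}.
Refine {p1,p2,p3,p4,p7,p9,p10,p12,p13} on symbol L: members go to different blocks, giving {p1,p3,p7,p10,p12,p13} and {p2,p4,p9}.
Refine {p1,p3,p7,p10,p12,p13} on symbol R: members go to different blocks, giving {p3,p7,p12,p13} and {p1,p10}.
No further refinement is possible. Final partition (4 blocks): {p3,p7,p12,p13} | {p5,p14} | {p2,p4,p9} | {p1,p10}.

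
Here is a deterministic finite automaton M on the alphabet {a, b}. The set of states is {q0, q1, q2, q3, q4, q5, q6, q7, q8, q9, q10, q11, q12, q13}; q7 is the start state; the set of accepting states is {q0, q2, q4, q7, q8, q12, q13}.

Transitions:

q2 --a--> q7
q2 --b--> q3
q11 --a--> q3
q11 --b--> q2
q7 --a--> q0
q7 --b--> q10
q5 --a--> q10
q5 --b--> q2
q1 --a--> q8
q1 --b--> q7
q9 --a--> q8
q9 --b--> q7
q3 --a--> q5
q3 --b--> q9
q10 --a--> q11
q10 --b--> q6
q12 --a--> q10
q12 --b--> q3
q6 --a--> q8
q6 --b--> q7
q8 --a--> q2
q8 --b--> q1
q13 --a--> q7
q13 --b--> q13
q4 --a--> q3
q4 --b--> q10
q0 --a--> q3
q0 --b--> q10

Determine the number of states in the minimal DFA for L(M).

States {q4,q12,q13} cannot be reached from the start state, so discard them.
Start with accepting vs non-accepting: {q0,q2,q7,q8} | {q1,q3,q5,q6,q9,q10,q11}.
On input a, block {q0,q2,q7,q8} splits into {q2,q7,q8} and {q0}.
Split {q2,q7,q8} by δ(·,a) → {q2,q8} and {q7}.
Refine {q2,q8} on symbol a: members go to different blocks, giving {q2} and {q8}.
Refine {q1,q3,q5,q6,q9,q10,q11} on symbol a: members go to different blocks, giving {q3,q5,q10,q11} and {q1,q6,q9}.
On input b, block {q3,q5,q10,q11} splits into {q3,q10} and {q5,q11}.
Stable partition: {q2} | {q3,q10} | {q0} | {q7} | {q8} | {q1,q6,q9} | {q5,q11} — 7 equivalence classes.

7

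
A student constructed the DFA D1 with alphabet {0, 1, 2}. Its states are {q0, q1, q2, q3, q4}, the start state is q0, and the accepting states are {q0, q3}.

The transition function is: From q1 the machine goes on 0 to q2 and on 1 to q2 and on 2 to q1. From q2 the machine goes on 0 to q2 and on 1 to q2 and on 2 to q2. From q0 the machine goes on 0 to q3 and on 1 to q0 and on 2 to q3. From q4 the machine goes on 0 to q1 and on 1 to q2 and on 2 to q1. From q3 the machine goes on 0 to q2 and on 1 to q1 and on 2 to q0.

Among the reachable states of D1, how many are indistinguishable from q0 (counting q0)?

Reachable states from the start: {q0,q1,q2,q3}. Unreachable: {q4} — drop them.
P0 = {q0,q3} | {q1,q2}.
Split {q0,q3} by δ(·,0) → {q0} and {q3}.
Stable partition: {q0} | {q1,q2} | {q3} — 3 equivalence classes.
State q0 belongs to the block {q0}, which has 1 states.

1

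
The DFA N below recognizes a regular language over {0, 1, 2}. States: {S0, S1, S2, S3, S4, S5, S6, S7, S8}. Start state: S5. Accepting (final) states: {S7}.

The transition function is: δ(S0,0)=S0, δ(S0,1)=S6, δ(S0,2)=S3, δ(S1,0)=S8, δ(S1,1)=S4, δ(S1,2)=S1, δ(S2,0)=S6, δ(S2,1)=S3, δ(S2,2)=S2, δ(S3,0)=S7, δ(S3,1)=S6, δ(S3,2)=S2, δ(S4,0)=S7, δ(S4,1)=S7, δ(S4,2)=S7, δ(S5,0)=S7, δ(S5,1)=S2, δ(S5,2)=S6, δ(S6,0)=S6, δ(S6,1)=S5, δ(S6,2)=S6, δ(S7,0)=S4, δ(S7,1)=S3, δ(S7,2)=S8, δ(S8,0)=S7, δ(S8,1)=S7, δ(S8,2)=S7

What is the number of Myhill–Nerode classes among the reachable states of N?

Reachable states from the start: {S2,S3,S4,S5,S6,S7,S8}. Unreachable: {S0,S1} — drop them.
P0 = {S7} | {S2,S3,S4,S5,S6,S8}.
Split {S2,S3,S4,S5,S6,S8} by δ(·,0) → {S3,S4,S5,S8} and {S2,S6}.
Split {S3,S4,S5,S8} by δ(·,1) → {S3,S5} and {S4,S8}.
The partition is now stable with 4 blocks: {S7} | {S3,S5} | {S2,S6} | {S4,S8}.

4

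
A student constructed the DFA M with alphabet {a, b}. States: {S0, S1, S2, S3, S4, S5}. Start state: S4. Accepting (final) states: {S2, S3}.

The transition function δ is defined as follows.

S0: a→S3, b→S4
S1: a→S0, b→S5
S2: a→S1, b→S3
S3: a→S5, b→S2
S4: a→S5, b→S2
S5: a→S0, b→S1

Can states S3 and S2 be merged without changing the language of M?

Every state is reachable, so we keep all 6.
P0 = {S2,S3} | {S0,S1,S4,S5}.
Refine {S0,S1,S4,S5} on symbol a: members go to different blocks, giving {S1,S4,S5} and {S0}.
Split {S1,S4,S5} by δ(·,a) → {S1,S5} and {S4}.
No further refinement is possible. Final partition (4 blocks): {S2,S3} | {S1,S5} | {S0} | {S4}.
S3 and S2 lie in the same block of the stable partition, so they are equivalent — no string distinguishes them.

Yes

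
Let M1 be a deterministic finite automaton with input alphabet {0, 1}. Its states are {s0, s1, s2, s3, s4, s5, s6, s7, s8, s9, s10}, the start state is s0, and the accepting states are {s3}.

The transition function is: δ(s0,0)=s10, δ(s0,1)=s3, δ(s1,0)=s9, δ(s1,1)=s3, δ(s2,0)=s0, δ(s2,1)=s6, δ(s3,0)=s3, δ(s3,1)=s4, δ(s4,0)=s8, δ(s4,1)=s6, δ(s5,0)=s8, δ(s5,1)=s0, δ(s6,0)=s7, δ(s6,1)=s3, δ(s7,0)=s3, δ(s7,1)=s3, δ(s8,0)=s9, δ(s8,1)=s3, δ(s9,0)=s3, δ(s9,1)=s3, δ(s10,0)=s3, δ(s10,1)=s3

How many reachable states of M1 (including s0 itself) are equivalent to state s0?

3

States {s1,s2,s5} cannot be reached from the start state, so discard them.
P0 = {s3} | {s0,s4,s6,s7,s8,s9,s10}.
Refine {s0,s4,s6,s7,s8,s9,s10} on symbol 0: members go to different blocks, giving {s0,s4,s6,s8} and {s7,s9,s10}.
Refine {s0,s4,s6,s8} on symbol 0: members go to different blocks, giving {s0,s6,s8} and {s4}.
The partition is now stable with 4 blocks: {s3} | {s0,s6,s8} | {s7,s9,s10} | {s4}.
State s0 belongs to the block {s0,s6,s8}, which has 3 states.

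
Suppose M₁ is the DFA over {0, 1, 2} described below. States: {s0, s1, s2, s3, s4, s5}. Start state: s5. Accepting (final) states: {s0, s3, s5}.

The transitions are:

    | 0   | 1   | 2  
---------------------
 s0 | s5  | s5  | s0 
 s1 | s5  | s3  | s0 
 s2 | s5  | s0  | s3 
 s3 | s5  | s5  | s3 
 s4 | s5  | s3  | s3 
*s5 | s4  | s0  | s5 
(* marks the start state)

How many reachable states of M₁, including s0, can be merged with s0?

2

Reachable states from the start: {s0,s3,s4,s5}. Unreachable: {s1,s2} — drop them.
Initial partition by acceptance: {s0,s3,s5} | {s4}.
Split {s0,s3,s5} by δ(·,0) → {s0,s3} and {s5}.
No further refinement is possible. Final partition (3 blocks): {s0,s3} | {s4} | {s5}.
State s0 belongs to the block {s0,s3}, which has 2 states.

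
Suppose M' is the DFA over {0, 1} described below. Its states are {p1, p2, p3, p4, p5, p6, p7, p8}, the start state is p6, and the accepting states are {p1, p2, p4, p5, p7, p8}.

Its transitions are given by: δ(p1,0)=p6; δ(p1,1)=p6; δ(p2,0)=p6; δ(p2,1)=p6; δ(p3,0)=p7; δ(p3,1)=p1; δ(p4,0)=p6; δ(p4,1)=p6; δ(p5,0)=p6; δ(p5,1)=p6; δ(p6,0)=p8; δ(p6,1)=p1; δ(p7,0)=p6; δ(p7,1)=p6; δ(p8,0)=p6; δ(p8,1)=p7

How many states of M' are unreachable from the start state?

Starting at p6 and following transitions, the reachable set is {p1, p6, p7, p8}. That leaves p2, p3, p4, p5 unreachable — 4 in total.

4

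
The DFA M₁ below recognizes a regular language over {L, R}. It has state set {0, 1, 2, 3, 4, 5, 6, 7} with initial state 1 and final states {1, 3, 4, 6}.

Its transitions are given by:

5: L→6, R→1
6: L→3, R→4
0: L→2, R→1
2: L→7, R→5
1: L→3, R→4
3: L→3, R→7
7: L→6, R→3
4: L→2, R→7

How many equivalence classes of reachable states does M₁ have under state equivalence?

6

States {0} cannot be reached from the start state, so discard them.
Start with accepting vs non-accepting: {1,3,4,6} | {2,5,7}.
Split {1,3,4,6} by δ(·,L) → {1,3,6} and {4}.
Refine {1,3,6} on symbol R: members go to different blocks, giving {1,6} and {3}.
Refine {2,5,7} on symbol L: members go to different blocks, giving {5,7} and {2}.
Split {5,7} by δ(·,R) → {5} and {7}.
No further refinement is possible. Final partition (6 blocks): {1,6} | {5} | {4} | {3} | {2} | {7}.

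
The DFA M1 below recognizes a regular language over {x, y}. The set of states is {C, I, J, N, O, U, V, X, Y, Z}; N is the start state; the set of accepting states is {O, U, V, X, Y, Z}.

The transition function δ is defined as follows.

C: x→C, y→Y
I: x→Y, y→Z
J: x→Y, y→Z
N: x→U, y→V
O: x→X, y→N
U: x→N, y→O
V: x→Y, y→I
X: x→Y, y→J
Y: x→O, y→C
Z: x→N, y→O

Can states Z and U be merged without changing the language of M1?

P0 = {O,U,V,X,Y,Z} | {C,I,J,N}.
On input x, block {O,U,V,X,Y,Z} splits into {O,V,X,Y} and {U,Z}.
Split {C,I,J,N} by δ(·,x) → {I,J} and {C} and {N}.
On input y, block {O,V,X,Y} splits into {V,X} and {Y} and {O}.
The partition is now stable with 7 blocks: {V,X} | {I,J} | {U,Z} | {C} | {N} | {Y} | {O}.
Z and U lie in the same block of the stable partition, so they are equivalent — no string distinguishes them.

Yes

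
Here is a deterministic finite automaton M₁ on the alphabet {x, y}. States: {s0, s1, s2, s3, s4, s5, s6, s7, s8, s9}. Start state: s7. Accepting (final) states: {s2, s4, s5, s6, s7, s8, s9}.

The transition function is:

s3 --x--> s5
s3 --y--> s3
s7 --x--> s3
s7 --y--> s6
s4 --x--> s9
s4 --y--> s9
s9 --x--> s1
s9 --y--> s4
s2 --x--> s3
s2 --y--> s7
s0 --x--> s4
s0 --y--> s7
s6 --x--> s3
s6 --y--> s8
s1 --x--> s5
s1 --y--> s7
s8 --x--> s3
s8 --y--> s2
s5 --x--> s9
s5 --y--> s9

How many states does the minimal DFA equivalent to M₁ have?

5

Reachable states from the start: {s1,s2,s3,s4,s5,s6,s7,s8,s9}. Unreachable: {s0} — drop them.
Start with accepting vs non-accepting: {s2,s4,s5,s6,s7,s8,s9} | {s1,s3}.
Split {s2,s4,s5,s6,s7,s8,s9} by δ(·,x) → {s2,s6,s7,s8,s9} and {s4,s5}.
Refine {s2,s6,s7,s8,s9} on symbol y: members go to different blocks, giving {s2,s6,s7,s8} and {s9}.
Refine {s1,s3} on symbol y: members go to different blocks, giving {s1} and {s3}.
The partition is now stable with 5 blocks: {s2,s6,s7,s8} | {s1} | {s4,s5} | {s9} | {s3}.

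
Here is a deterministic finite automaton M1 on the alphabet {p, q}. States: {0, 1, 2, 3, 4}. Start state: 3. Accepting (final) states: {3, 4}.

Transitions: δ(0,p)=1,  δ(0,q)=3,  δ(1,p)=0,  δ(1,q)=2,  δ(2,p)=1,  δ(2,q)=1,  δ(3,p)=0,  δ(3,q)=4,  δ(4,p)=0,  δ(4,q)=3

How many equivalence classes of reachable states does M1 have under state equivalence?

Every state is reachable, so we keep all 5.
P0 = {3,4} | {0,1,2}.
On input q, block {0,1,2} splits into {1,2} and {0}.
On input p, block {1,2} splits into {1} and {2}.
The partition is now stable with 4 blocks: {3,4} | {1} | {0} | {2}.

4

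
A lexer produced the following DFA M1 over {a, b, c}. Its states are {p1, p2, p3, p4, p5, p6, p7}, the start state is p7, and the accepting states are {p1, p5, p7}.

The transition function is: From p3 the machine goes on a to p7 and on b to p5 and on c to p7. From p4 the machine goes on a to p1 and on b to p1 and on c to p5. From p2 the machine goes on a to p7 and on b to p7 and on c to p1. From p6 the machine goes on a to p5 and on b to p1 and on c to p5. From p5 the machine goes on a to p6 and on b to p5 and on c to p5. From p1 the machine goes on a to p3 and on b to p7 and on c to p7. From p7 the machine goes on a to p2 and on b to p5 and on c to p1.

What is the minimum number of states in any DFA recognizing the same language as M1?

First remove the unreachable states {p4}; 6 states remain.
P0 = {p1,p5,p7} | {p2,p3,p6}.
The partition is now stable with 2 blocks: {p1,p5,p7} | {p2,p3,p6}.

2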